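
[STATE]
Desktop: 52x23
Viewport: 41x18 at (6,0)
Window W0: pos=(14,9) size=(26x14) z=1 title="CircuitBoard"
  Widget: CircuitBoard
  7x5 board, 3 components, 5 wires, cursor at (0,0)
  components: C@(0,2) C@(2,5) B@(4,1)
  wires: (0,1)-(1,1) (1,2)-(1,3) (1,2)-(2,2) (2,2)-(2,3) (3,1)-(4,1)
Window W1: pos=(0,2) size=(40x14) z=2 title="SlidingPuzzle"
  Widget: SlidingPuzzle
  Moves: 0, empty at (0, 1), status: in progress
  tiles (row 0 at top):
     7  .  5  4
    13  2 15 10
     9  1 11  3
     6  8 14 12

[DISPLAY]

                                         
                                         
━━━━━━━━━━━━━━━━━━━━━━━━━━━━━━━━━┓       
ingPuzzle                        ┃       
─────────────────────────────────┨       
┬────┬────┬────┐                 ┃       
│    │  5 │  4 │                 ┃       
┼────┼────┼────┤                 ┃       
│  2 │ 15 │ 10 │                 ┃       
┼────┼────┼────┤                 ┃       
│  1 │ 11 │  3 │                 ┃       
┼────┼────┼────┤                 ┃       
│  8 │ 14 │ 12 │                 ┃       
┴────┴────┴────┘                 ┃       
: 0                              ┃       
━━━━━━━━━━━━━━━━━━━━━━━━━━━━━━━━━┛       
        ┃            │           ┃       
        ┃2           · ─ ·       ┃       


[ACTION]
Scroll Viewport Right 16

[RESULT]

                                         
                                         
━━━━━━━━━━━━━━━━━━━━━━━━━━━━┓            
zzle                        ┃            
────────────────────────────┨            
┬────┬────┐                 ┃            
│  5 │  4 │                 ┃            
┼────┼────┤                 ┃            
│ 15 │ 10 │                 ┃            
┼────┼────┤                 ┃            
│ 11 │  3 │                 ┃            
┼────┼────┤                 ┃            
│ 14 │ 12 │                 ┃            
┴────┴────┘                 ┃            
                            ┃            
━━━━━━━━━━━━━━━━━━━━━━━━━━━━┛            
   ┃            │           ┃            
   ┃2           · ─ ·       ┃            


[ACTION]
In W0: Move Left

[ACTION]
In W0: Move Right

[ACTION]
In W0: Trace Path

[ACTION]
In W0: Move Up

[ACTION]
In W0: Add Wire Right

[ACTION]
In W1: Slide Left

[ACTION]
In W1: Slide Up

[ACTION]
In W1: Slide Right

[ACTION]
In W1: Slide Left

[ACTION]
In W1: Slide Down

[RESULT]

                                         
                                         
━━━━━━━━━━━━━━━━━━━━━━━━━━━━┓            
zzle                        ┃            
────────────────────────────┨            
┬────┬────┐                 ┃            
│    │  4 │                 ┃            
┼────┼────┤                 ┃            
│ 15 │ 10 │                 ┃            
┼────┼────┤                 ┃            
│ 11 │  3 │                 ┃            
┼────┼────┤                 ┃            
│ 14 │ 12 │                 ┃            
┴────┴────┘                 ┃            
                            ┃            
━━━━━━━━━━━━━━━━━━━━━━━━━━━━┛            
   ┃            │           ┃            
   ┃2           · ─ ·       ┃            


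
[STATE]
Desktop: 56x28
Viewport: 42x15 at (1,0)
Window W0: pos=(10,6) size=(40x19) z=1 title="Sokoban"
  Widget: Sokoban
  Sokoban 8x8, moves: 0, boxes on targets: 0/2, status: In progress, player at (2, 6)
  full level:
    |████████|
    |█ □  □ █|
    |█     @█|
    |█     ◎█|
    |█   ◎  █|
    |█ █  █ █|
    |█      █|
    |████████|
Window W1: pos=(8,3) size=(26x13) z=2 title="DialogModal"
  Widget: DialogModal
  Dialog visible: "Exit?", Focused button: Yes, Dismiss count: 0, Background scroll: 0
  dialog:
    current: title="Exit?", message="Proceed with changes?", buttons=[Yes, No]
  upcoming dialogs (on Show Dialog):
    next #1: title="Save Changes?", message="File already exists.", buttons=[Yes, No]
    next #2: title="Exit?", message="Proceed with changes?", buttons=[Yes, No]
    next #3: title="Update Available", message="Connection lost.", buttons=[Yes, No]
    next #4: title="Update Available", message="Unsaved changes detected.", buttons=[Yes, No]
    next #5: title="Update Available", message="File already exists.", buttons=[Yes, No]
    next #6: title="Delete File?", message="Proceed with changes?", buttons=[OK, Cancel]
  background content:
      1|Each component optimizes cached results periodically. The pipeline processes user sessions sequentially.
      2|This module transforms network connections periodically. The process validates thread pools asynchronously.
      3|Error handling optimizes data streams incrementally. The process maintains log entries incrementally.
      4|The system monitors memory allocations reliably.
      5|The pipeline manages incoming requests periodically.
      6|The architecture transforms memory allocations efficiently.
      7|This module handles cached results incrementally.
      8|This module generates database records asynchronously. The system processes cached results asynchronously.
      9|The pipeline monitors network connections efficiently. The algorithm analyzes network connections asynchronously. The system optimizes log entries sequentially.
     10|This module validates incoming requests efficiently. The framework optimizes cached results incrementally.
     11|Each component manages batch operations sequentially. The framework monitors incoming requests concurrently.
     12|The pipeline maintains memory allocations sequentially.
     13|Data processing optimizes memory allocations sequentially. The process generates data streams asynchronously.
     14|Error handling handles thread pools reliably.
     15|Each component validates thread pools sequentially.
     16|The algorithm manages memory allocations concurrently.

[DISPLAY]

                                          
                                          
                                          
       ┏━━━━━━━━━━━━━━━━━━━━━━━━┓         
       ┃ DialogModal            ┃         
       ┠────────────────────────┨         
       ┃Each component optimizes┃━━━━━━━━━
       ┃This module transforms n┃         
       ┃Er┌──────────────────┐es┃─────────
       ┃Th│      Exit?       │mo┃         
       ┃Th│Proceed with chang│nc┃         
       ┃Th│    [Yes]  No     │fo┃         
       ┃Th└──────────────────┘ch┃         
       ┃This module generates da┃         
       ┃The pipeline monitors ne┃         


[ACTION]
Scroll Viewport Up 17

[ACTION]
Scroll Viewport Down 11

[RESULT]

       ┃Th│    [Yes]  No     │fo┃         
       ┃Th└──────────────────┘ch┃         
       ┃This module generates da┃         
       ┃The pipeline monitors ne┃         
       ┗━━━━━━━━━━━━━━━━━━━━━━━━┛         
         ┃████████                        
         ┃Moves: 0  0/2                   
         ┃                                
         ┃                                
         ┃                                
         ┃                                
         ┃                                
         ┃                                
         ┗━━━━━━━━━━━━━━━━━━━━━━━━━━━━━━━━
                                          


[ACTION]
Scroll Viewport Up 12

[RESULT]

                                          
                                          
                                          
       ┏━━━━━━━━━━━━━━━━━━━━━━━━┓         
       ┃ DialogModal            ┃         
       ┠────────────────────────┨         
       ┃Each component optimizes┃━━━━━━━━━
       ┃This module transforms n┃         
       ┃Er┌──────────────────┐es┃─────────
       ┃Th│      Exit?       │mo┃         
       ┃Th│Proceed with chang│nc┃         
       ┃Th│    [Yes]  No     │fo┃         
       ┃Th└──────────────────┘ch┃         
       ┃This module generates da┃         
       ┃The pipeline monitors ne┃         


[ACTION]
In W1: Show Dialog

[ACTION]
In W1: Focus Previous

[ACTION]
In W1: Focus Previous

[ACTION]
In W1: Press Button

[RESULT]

                                          
                                          
                                          
       ┏━━━━━━━━━━━━━━━━━━━━━━━━┓         
       ┃ DialogModal            ┃         
       ┠────────────────────────┨         
       ┃Each component optimizes┃━━━━━━━━━
       ┃This module transforms n┃         
       ┃Error handling optimizes┃─────────
       ┃The system monitors memo┃         
       ┃The pipeline manages inc┃         
       ┃The architecture transfo┃         
       ┃This module handles cach┃         
       ┃This module generates da┃         
       ┃The pipeline monitors ne┃         


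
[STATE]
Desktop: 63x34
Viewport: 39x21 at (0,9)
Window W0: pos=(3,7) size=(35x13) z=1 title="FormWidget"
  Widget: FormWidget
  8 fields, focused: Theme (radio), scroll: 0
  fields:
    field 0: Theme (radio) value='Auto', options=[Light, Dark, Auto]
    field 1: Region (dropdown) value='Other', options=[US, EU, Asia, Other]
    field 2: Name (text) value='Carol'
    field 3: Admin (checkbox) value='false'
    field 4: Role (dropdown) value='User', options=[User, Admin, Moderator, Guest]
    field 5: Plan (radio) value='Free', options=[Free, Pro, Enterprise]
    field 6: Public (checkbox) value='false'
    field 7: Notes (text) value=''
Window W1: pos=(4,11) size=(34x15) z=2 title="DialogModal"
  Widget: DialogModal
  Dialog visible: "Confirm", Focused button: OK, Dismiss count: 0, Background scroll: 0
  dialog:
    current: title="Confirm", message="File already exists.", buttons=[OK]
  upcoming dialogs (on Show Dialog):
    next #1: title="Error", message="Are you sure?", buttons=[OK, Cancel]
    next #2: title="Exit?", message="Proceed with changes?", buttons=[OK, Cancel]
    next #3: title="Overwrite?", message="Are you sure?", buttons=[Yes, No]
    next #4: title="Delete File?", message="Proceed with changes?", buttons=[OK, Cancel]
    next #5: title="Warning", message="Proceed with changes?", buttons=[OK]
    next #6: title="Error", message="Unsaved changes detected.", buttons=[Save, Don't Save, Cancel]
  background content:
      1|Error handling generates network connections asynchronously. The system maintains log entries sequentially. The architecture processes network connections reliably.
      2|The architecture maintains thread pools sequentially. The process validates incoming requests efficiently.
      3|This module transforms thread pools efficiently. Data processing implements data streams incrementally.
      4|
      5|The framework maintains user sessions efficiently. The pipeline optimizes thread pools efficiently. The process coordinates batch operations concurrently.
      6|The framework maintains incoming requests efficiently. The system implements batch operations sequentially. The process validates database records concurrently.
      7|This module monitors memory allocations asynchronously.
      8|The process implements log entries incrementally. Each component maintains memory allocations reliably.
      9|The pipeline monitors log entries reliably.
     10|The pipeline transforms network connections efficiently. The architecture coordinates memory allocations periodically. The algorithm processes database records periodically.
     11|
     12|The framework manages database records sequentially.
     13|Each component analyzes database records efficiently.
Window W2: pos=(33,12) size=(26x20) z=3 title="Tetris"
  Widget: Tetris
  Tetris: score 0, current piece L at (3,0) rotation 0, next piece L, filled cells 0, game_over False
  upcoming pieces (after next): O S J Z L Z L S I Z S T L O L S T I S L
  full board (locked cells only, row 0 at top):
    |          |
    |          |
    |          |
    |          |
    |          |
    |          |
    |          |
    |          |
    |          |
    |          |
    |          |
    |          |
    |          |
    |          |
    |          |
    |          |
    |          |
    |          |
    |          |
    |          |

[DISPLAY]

   ┠─────────────────────────────────┨ 
   ┃> Theme:      ( ) Light  ( ) Dark┃ 
   ┃┏━━━━━━━━━━━━━━━━━━━━━━━━━━━━━━━━┓ 
   ┃┃ DialogModal                ┏━━━━━
   ┃┠────────────────────────────┃ Tetr
   ┃┃Error handling generates net┠─────
   ┃┃The architecture maintains t┃     
   ┃┃This module transforms threa┃     
   ┃┃    ┌──────────────────────┐┃     
   ┃┃The │       Confirm        │┃     
   ┗┃The │ File already exists. │┃     
    ┃This│         [OK]         │┃     
    ┃The └──────────────────────┘┃     
    ┃The pipeline monitors log en┃     
    ┃The pipeline transforms netw┃     
    ┃                            ┃     
    ┗━━━━━━━━━━━━━━━━━━━━━━━━━━━━┃     
                                 ┃     
                                 ┃     
                                 ┃     
                                 ┃     


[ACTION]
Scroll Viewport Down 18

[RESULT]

   ┃┠────────────────────────────┃ Tetr
   ┃┃Error handling generates net┠─────
   ┃┃The architecture maintains t┃     
   ┃┃This module transforms threa┃     
   ┃┃    ┌──────────────────────┐┃     
   ┃┃The │       Confirm        │┃     
   ┗┃The │ File already exists. │┃     
    ┃This│         [OK]         │┃     
    ┃The └──────────────────────┘┃     
    ┃The pipeline monitors log en┃     
    ┃The pipeline transforms netw┃     
    ┃                            ┃     
    ┗━━━━━━━━━━━━━━━━━━━━━━━━━━━━┃     
                                 ┃     
                                 ┃     
                                 ┃     
                                 ┃     
                                 ┃     
                                 ┗━━━━━
                                       
                                       


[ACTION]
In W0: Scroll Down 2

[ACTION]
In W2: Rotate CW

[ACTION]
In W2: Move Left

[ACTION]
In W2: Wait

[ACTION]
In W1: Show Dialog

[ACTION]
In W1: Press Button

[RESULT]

   ┃┠────────────────────────────┃ Tetr
   ┃┃Error handling generates net┠─────
   ┃┃The architecture maintains t┃     
   ┃┃This module transforms threa┃     
   ┃┃                            ┃     
   ┃┃The framework maintains user┃     
   ┗┃The framework maintains inco┃     
    ┃This module monitors memory ┃     
    ┃The process implements log e┃     
    ┃The pipeline monitors log en┃     
    ┃The pipeline transforms netw┃     
    ┃                            ┃     
    ┗━━━━━━━━━━━━━━━━━━━━━━━━━━━━┃     
                                 ┃     
                                 ┃     
                                 ┃     
                                 ┃     
                                 ┃     
                                 ┗━━━━━
                                       
                                       


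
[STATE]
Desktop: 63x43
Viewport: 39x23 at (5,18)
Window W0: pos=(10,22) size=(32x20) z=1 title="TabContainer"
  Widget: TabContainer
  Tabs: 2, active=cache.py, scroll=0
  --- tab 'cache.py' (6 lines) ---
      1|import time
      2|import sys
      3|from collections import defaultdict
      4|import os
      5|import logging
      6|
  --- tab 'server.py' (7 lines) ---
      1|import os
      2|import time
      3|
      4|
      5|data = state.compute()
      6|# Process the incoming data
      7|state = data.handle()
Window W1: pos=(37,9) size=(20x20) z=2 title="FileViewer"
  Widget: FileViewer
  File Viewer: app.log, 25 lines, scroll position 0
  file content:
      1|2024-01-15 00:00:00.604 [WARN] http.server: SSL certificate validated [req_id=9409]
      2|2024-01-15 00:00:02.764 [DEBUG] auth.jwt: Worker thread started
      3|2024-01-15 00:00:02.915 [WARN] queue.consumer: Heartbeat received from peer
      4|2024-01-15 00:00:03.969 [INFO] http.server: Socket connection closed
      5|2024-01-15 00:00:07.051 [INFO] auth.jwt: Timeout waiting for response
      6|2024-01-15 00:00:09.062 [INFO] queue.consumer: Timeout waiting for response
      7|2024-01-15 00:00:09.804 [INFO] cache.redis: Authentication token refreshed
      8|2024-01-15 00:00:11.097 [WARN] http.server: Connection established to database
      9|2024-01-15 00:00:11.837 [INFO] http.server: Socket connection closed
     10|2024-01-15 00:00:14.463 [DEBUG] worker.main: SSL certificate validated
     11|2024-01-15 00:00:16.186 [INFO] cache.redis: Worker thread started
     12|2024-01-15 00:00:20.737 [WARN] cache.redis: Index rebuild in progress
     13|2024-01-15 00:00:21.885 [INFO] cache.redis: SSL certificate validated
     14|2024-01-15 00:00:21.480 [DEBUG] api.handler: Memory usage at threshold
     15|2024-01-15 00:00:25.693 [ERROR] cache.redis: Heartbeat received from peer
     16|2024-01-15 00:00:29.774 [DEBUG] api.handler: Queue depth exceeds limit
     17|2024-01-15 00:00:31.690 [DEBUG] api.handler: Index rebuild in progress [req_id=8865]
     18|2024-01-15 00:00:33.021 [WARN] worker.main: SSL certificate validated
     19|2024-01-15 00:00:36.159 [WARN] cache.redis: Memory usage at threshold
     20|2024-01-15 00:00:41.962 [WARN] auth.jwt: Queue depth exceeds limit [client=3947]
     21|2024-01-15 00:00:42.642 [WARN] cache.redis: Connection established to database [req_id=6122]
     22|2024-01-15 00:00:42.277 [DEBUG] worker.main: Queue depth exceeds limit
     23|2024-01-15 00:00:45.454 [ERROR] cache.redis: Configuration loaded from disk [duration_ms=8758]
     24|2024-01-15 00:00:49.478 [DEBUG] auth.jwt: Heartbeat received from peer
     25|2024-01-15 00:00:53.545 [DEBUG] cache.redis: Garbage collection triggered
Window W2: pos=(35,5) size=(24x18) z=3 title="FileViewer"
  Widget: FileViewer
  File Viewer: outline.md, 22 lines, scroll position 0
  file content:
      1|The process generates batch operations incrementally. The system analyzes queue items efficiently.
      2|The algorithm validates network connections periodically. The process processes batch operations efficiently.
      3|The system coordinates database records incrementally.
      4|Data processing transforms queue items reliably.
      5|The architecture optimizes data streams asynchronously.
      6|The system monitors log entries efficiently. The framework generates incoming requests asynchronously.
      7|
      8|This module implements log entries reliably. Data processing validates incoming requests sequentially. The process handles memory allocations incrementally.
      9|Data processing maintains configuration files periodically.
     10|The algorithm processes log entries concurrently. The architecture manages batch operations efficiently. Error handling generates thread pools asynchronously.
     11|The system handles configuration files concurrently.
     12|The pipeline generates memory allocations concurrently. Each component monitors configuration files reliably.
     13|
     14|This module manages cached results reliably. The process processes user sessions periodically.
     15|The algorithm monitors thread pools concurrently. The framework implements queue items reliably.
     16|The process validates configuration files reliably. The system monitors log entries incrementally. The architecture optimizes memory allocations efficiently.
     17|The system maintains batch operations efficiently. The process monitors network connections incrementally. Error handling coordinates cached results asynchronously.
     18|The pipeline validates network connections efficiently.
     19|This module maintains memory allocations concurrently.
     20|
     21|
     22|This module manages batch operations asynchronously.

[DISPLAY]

                              ┃The syst
                              ┃The pipe
                              ┃        
                              ┃This mod
     ┏━━━━━━━━━━━━━━━━━━━━━━━━┗━━━━━━━━
     ┃ TabContainer             ┃2024-0
     ┠──────────────────────────┃2024-0
     ┃[cache.py]│ server.py     ┃2024-0
     ┃──────────────────────────┃2024-0
     ┃import time               ┃2024-0
     ┃import sys                ┗━━━━━━
     ┃from collections import defaul┃  
     ┃import os                     ┃  
     ┃import logging                ┃  
     ┃                              ┃  
     ┃                              ┃  
     ┃                              ┃  
     ┃                              ┃  
     ┃                              ┃  
     ┃                              ┃  
     ┃                              ┃  
     ┃                              ┃  
     ┃                              ┃  


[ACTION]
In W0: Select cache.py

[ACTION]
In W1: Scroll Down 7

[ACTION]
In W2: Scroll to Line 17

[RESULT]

                              ┃This mod
                              ┃        
                              ┃        
                              ┃This mod
     ┏━━━━━━━━━━━━━━━━━━━━━━━━┗━━━━━━━━
     ┃ TabContainer             ┃2024-0
     ┠──────────────────────────┃2024-0
     ┃[cache.py]│ server.py     ┃2024-0
     ┃──────────────────────────┃2024-0
     ┃import time               ┃2024-0
     ┃import sys                ┗━━━━━━
     ┃from collections import defaul┃  
     ┃import os                     ┃  
     ┃import logging                ┃  
     ┃                              ┃  
     ┃                              ┃  
     ┃                              ┃  
     ┃                              ┃  
     ┃                              ┃  
     ┃                              ┃  
     ┃                              ┃  
     ┃                              ┃  
     ┃                              ┃  


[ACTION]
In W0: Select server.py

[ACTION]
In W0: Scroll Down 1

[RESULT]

                              ┃This mod
                              ┃        
                              ┃        
                              ┃This mod
     ┏━━━━━━━━━━━━━━━━━━━━━━━━┗━━━━━━━━
     ┃ TabContainer             ┃2024-0
     ┠──────────────────────────┃2024-0
     ┃ cache.py │[server.py]    ┃2024-0
     ┃──────────────────────────┃2024-0
     ┃import time               ┃2024-0
     ┃                          ┗━━━━━━
     ┃                              ┃  
     ┃data = state.compute()        ┃  
     ┃# Process the incoming data   ┃  
     ┃state = data.handle()         ┃  
     ┃                              ┃  
     ┃                              ┃  
     ┃                              ┃  
     ┃                              ┃  
     ┃                              ┃  
     ┃                              ┃  
     ┃                              ┃  
     ┃                              ┃  


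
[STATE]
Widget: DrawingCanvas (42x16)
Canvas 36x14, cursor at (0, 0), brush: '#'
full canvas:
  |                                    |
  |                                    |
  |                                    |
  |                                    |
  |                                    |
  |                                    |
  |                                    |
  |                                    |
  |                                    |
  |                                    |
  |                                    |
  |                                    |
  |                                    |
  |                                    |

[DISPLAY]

+                                         
                                          
                                          
                                          
                                          
                                          
                                          
                                          
                                          
                                          
                                          
                                          
                                          
                                          
                                          
                                          


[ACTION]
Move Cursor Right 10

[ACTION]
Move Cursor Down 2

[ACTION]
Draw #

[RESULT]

                                          
                                          
          #                               
                                          
                                          
                                          
                                          
                                          
                                          
                                          
                                          
                                          
                                          
                                          
                                          
                                          


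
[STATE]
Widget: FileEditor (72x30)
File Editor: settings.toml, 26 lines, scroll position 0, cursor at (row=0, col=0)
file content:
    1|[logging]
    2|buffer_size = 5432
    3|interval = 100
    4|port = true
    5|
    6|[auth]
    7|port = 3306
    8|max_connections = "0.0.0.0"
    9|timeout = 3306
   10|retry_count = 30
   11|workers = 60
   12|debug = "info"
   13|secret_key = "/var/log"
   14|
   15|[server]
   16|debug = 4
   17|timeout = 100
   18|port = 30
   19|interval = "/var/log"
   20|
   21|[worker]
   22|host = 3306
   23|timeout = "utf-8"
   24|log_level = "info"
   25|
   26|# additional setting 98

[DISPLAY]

█logging]                                                              ▲
buffer_size = 5432                                                     █
interval = 100                                                         ░
port = true                                                            ░
                                                                       ░
[auth]                                                                 ░
port = 3306                                                            ░
max_connections = "0.0.0.0"                                            ░
timeout = 3306                                                         ░
retry_count = 30                                                       ░
workers = 60                                                           ░
debug = "info"                                                         ░
secret_key = "/var/log"                                                ░
                                                                       ░
[server]                                                               ░
debug = 4                                                              ░
timeout = 100                                                          ░
port = 30                                                              ░
interval = "/var/log"                                                  ░
                                                                       ░
[worker]                                                               ░
host = 3306                                                            ░
timeout = "utf-8"                                                      ░
log_level = "info"                                                     ░
                                                                       ░
# additional setting 98                                                ░
                                                                       ░
                                                                       ░
                                                                       ░
                                                                       ▼


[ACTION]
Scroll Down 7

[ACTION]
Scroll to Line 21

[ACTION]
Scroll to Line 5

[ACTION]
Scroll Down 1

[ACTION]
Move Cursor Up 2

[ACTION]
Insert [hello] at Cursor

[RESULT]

hello█logging]                                                         ▲
buffer_size = 5432                                                     █
interval = 100                                                         ░
port = true                                                            ░
                                                                       ░
[auth]                                                                 ░
port = 3306                                                            ░
max_connections = "0.0.0.0"                                            ░
timeout = 3306                                                         ░
retry_count = 30                                                       ░
workers = 60                                                           ░
debug = "info"                                                         ░
secret_key = "/var/log"                                                ░
                                                                       ░
[server]                                                               ░
debug = 4                                                              ░
timeout = 100                                                          ░
port = 30                                                              ░
interval = "/var/log"                                                  ░
                                                                       ░
[worker]                                                               ░
host = 3306                                                            ░
timeout = "utf-8"                                                      ░
log_level = "info"                                                     ░
                                                                       ░
# additional setting 98                                                ░
                                                                       ░
                                                                       ░
                                                                       ░
                                                                       ▼


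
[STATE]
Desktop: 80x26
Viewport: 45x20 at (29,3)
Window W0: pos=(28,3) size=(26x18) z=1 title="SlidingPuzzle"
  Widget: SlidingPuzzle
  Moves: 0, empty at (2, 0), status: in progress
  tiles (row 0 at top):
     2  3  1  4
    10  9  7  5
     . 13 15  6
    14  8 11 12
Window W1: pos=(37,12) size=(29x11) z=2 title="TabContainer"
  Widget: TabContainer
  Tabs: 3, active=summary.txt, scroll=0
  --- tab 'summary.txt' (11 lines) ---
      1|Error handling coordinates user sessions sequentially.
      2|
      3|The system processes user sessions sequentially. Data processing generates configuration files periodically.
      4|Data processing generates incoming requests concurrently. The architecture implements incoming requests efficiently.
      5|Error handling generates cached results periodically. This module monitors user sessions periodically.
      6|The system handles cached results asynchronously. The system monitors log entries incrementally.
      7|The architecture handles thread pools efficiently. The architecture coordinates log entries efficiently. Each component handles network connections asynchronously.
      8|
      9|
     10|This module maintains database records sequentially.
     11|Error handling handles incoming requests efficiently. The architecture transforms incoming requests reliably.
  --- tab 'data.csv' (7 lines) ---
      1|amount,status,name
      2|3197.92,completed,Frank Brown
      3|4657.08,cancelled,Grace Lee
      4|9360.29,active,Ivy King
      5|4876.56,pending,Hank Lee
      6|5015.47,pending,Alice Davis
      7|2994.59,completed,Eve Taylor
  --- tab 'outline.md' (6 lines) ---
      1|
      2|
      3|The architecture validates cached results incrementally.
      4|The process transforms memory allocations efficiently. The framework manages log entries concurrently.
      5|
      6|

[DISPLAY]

━━━━━━━━━━━━━━━━━━━━━━━━┓                    
 SlidingPuzzle          ┃                    
────────────────────────┨                    
┌────┬────┬────┬────┐   ┃                    
│  2 │  3 │  1 │  4 │   ┃                    
├────┼────┼────┼────┤   ┃                    
│ 10 │  9 │  7 │  5 │   ┃                    
├────┼────┼────┼────┤   ┃                    
│    │ 13 │ 15 │  6 │   ┃                    
├────┼──┏━━━━━━━━━━━━━━━━━━━━━━━━━━━┓        
│ 14 │  ┃ TabContainer              ┃        
└────┴──┠───────────────────────────┨        
Moves: 0┃[summary.txt]│ data.csv │ o┃        
        ┃───────────────────────────┃        
        ┃Error handling coordinates ┃        
        ┃                           ┃        
        ┃The system processes user s┃        
━━━━━━━━┃Data processing generates i┃        
        ┃Error handling generates ca┃        
        ┗━━━━━━━━━━━━━━━━━━━━━━━━━━━┛        


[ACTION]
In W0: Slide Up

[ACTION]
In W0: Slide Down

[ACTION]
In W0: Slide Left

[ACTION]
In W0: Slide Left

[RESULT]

━━━━━━━━━━━━━━━━━━━━━━━━┓                    
 SlidingPuzzle          ┃                    
────────────────────────┨                    
┌────┬────┬────┬────┐   ┃                    
│  2 │  3 │  1 │  4 │   ┃                    
├────┼────┼────┼────┤   ┃                    
│ 10 │  9 │  7 │  5 │   ┃                    
├────┼────┼────┼────┤   ┃                    
│ 13 │ 15 │    │  6 │   ┃                    
├────┼──┏━━━━━━━━━━━━━━━━━━━━━━━━━━━┓        
│ 14 │  ┃ TabContainer              ┃        
└────┴──┠───────────────────────────┨        
Moves: 4┃[summary.txt]│ data.csv │ o┃        
        ┃───────────────────────────┃        
        ┃Error handling coordinates ┃        
        ┃                           ┃        
        ┃The system processes user s┃        
━━━━━━━━┃Data processing generates i┃        
        ┃Error handling generates ca┃        
        ┗━━━━━━━━━━━━━━━━━━━━━━━━━━━┛        


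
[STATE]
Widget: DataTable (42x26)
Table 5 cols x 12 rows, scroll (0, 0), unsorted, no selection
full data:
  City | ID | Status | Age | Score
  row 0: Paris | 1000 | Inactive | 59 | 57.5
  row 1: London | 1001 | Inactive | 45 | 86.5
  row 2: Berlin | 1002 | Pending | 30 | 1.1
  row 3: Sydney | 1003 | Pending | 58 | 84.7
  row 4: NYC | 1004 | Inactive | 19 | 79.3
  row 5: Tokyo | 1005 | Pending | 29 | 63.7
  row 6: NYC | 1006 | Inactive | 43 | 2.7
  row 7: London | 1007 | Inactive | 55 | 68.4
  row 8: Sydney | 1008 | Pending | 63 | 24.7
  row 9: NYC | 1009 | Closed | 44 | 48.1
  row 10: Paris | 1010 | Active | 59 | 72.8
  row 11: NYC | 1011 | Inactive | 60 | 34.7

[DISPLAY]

City  │ID  │Status  │Age│Score            
──────┼────┼────────┼───┼─────            
Paris │1000│Inactive│59 │57.5             
London│1001│Inactive│45 │86.5             
Berlin│1002│Pending │30 │1.1              
Sydney│1003│Pending │58 │84.7             
NYC   │1004│Inactive│19 │79.3             
Tokyo │1005│Pending │29 │63.7             
NYC   │1006│Inactive│43 │2.7              
London│1007│Inactive│55 │68.4             
Sydney│1008│Pending │63 │24.7             
NYC   │1009│Closed  │44 │48.1             
Paris │1010│Active  │59 │72.8             
NYC   │1011│Inactive│60 │34.7             
                                          
                                          
                                          
                                          
                                          
                                          
                                          
                                          
                                          
                                          
                                          
                                          


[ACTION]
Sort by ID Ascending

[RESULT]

City  │ID ▲│Status  │Age│Score            
──────┼────┼────────┼───┼─────            
Paris │1000│Inactive│59 │57.5             
London│1001│Inactive│45 │86.5             
Berlin│1002│Pending │30 │1.1              
Sydney│1003│Pending │58 │84.7             
NYC   │1004│Inactive│19 │79.3             
Tokyo │1005│Pending │29 │63.7             
NYC   │1006│Inactive│43 │2.7              
London│1007│Inactive│55 │68.4             
Sydney│1008│Pending │63 │24.7             
NYC   │1009│Closed  │44 │48.1             
Paris │1010│Active  │59 │72.8             
NYC   │1011│Inactive│60 │34.7             
                                          
                                          
                                          
                                          
                                          
                                          
                                          
                                          
                                          
                                          
                                          
                                          


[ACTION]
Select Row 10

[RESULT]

City  │ID ▲│Status  │Age│Score            
──────┼────┼────────┼───┼─────            
Paris │1000│Inactive│59 │57.5             
London│1001│Inactive│45 │86.5             
Berlin│1002│Pending │30 │1.1              
Sydney│1003│Pending │58 │84.7             
NYC   │1004│Inactive│19 │79.3             
Tokyo │1005│Pending │29 │63.7             
NYC   │1006│Inactive│43 │2.7              
London│1007│Inactive│55 │68.4             
Sydney│1008│Pending │63 │24.7             
NYC   │1009│Closed  │44 │48.1             
>aris │1010│Active  │59 │72.8             
NYC   │1011│Inactive│60 │34.7             
                                          
                                          
                                          
                                          
                                          
                                          
                                          
                                          
                                          
                                          
                                          
                                          
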